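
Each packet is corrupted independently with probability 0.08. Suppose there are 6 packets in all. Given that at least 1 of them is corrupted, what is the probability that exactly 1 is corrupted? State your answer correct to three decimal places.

X ~ Binomial(6, 0.08). Want P(X=1 | X≥1) = P(X=1) / P(X≥1).
P(X=1) = C(6,1)·0.08^1·0.92^5 = 0.31636
P(X≥1) = 1 − 0.60636 = 0.39364
Ratio = 0.31636 / 0.39364 = 0.80367

0.804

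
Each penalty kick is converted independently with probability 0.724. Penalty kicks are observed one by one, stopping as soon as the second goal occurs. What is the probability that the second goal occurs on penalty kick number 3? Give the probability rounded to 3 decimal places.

0.289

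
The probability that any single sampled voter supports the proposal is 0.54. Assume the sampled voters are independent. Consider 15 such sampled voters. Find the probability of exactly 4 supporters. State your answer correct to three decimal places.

0.023

X ~ Binomial(n=15, p=0.54).
P(X=4) = C(15,4) · p^4 · (1−p)^11
= 1365 · 0.085031 · 0.00019514 = 0.02265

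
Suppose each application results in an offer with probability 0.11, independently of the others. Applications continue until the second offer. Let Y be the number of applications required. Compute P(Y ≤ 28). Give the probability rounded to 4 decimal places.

0.8293

Finishing within 28 applications ⇔ at least 2 successes in the first 28. With X ~ Binomial(28, 0.11), P(Y ≤ 28) = 1 − P(X ≤ 1).
  k=0: C(28,0)·0.11^0·0.89^28 = 0.038275
  k=1: C(28,1)·0.11^1·0.89^27 = 0.132459
1 − 0.170734 = 0.829266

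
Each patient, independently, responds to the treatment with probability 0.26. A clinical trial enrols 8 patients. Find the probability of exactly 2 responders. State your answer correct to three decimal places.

0.311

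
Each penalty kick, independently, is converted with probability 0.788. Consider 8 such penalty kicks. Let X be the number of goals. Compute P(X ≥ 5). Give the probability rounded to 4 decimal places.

0.9320

X ~ Binomial(8, 0.788); P(X ≥ 5) = Σ C(8,k) p^k (1−p)^(8−k) over k:
  k=5: C(8,5)·0.788^5·0.212^3 = 0.162116
  k=6: C(8,6)·0.788^6·0.212^2 = 0.301292
  k=7: C(8,7)·0.788^7·0.212^1 = 0.319970
  k=8: C(8,8)·0.788^8·0.212^0 = 0.148665
Total = 0.932043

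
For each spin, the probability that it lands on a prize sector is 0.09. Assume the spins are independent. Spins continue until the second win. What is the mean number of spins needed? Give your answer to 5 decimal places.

Y = total spins until the second success; negative binomial with r=2, p=0.09.
E[Y] = r / p = 2 / 0.09 = 22.2222222

22.22222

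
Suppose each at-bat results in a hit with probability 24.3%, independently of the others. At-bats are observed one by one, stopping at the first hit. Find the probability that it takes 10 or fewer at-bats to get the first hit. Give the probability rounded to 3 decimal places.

Y = number of at-bats to the first success; geometric, p = 0.243.
P(Y ≤ 10) = 1 − (1−p)^10 = 1 − 0.06180 = 0.93820

0.938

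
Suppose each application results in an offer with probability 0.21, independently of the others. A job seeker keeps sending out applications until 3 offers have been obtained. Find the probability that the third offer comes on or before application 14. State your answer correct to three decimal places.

0.589

Finishing within 14 applications ⇔ at least 3 successes in the first 14. With X ~ Binomial(14, 0.21), P(Y ≤ 14) = 1 − P(X ≤ 2).
  k=0: C(14,0)·0.21^0·0.79^14 = 0.03688
  k=1: C(14,1)·0.21^1·0.79^13 = 0.13725
  k=2: C(14,2)·0.21^2·0.79^12 = 0.23714
1 − 0.41127 = 0.58873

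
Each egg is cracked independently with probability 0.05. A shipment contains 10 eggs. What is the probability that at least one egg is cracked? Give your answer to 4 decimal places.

0.4013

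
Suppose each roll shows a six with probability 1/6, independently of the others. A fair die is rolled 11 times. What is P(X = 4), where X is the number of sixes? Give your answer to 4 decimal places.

X ~ Binomial(n=11, p=0.166667).
P(X=4) = C(11,4) · p^4 · (1−p)^7
= 330 · 0.0007716 · 0.27908 = 0.071062

0.0711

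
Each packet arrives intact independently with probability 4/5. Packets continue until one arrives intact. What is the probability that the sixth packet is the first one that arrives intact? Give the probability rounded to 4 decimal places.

Geometric (trials to first success), p = 0.80.
P(Y = 6) = (1−p)^5 · p = 0.00032 · 0.80 = 0.000256

0.0003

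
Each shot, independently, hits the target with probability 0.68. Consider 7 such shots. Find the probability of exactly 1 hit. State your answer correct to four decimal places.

0.0051

X ~ Binomial(n=7, p=0.68).
P(X=1) = C(7,1) · p^1 · (1−p)^6
= 7 · 0.68 · 0.0010737 = 0.005111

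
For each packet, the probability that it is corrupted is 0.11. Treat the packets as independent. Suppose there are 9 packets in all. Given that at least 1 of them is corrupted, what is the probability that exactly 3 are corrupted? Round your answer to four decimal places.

0.0855

X ~ Binomial(9, 0.11). Want P(X=3 | X≥1) = P(X=3) / P(X≥1).
P(X=3) = C(9,3)·0.11^3·0.89^6 = 0.055564
P(X≥1) = 1 − 0.350356 = 0.649644
Ratio = 0.055564 / 0.649644 = 0.085531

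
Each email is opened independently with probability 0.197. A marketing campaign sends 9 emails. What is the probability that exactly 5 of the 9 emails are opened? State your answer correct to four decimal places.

X ~ Binomial(n=9, p=0.197).
P(X=5) = C(9,5) · p^5 · (1−p)^4
= 126 · 0.00029671 · 0.41578 = 0.015544

0.0155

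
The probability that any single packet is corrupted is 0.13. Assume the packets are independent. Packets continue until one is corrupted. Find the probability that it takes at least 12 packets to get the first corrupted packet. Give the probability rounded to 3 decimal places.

0.216

Y = number of packets to the first success; geometric, p = 0.13.
P(Y > 11) = P(first 11 all fail) = (1−p)^11 = 0.21613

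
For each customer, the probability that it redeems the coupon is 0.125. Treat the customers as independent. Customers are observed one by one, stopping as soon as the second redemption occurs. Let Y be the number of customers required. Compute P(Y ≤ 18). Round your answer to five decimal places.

Finishing within 18 customers ⇔ at least 2 successes in the first 18. With X ~ Binomial(18, 0.125), P(Y ≤ 18) = 1 − P(X ≤ 1).
  k=0: C(18,0)·0.125^0·0.875^18 = 0.0903951
  k=1: C(18,1)·0.125^1·0.875^17 = 0.2324446
1 − 0.3228397 = 0.6771603

0.67716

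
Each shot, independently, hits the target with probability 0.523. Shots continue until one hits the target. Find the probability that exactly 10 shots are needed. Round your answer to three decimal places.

0.001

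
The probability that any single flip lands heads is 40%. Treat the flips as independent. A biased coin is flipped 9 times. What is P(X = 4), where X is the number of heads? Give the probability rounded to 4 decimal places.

X ~ Binomial(n=9, p=0.40).
P(X=4) = C(9,4) · p^4 · (1−p)^5
= 126 · 0.0256 · 0.07776 = 0.250823

0.2508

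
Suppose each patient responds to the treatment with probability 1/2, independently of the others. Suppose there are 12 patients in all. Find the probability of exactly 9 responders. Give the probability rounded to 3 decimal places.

X ~ Binomial(n=12, p=0.50).
P(X=9) = C(12,9) · p^9 · (1−p)^3
= 220 · 0.0019531 · 0.125 = 0.05371

0.054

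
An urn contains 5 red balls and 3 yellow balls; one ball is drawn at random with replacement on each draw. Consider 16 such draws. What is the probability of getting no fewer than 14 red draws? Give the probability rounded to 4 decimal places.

X ~ Binomial(16, 0.625); P(X ≥ 14) = Σ C(16,k) p^k (1−p)^(16−k) over k:
  k=14: C(16,14)·0.625^14·0.375^2 = 0.023419
  k=15: C(16,15)·0.625^15·0.375^1 = 0.005204
  k=16: C(16,16)·0.625^16·0.375^0 = 0.000542
Total = 0.029165

0.0292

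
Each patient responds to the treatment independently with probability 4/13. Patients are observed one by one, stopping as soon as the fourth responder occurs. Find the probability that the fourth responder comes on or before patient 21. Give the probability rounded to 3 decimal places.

0.925

Finishing within 21 patients ⇔ at least 4 successes in the first 21. With X ~ Binomial(21, 0.307692), P(Y ≤ 21) = 1 − P(X ≤ 3).
  k=0: C(21,0)·0.307692^0·0.692308^21 = 0.00044
  k=1: C(21,1)·0.307692^1·0.692308^20 = 0.00413
  k=2: C(21,2)·0.307692^2·0.692308^19 = 0.01837
  k=3: C(21,3)·0.307692^3·0.692308^18 = 0.05171
1 − 0.07466 = 0.92534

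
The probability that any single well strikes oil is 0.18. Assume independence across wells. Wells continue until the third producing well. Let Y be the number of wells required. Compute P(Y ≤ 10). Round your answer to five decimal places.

0.26280

Finishing within 10 wells ⇔ at least 3 successes in the first 10. With X ~ Binomial(10, 0.18), P(Y ≤ 10) = 1 − P(X ≤ 2).
  k=0: C(10,0)·0.18^0·0.82^10 = 0.1374480
  k=1: C(10,1)·0.18^1·0.82^9 = 0.3017152
  k=2: C(10,2)·0.18^2·0.82^8 = 0.2980357
1 − 0.7371990 = 0.2628010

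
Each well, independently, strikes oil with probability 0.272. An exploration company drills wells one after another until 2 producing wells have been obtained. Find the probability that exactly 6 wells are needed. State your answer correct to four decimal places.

0.1039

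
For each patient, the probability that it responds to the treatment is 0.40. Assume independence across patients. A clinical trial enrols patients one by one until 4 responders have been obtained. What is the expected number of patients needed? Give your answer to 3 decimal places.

10.000

Y = total patients until the fourth success; negative binomial with r=4, p=0.40.
E[Y] = r / p = 4 / 0.40 = 10.00000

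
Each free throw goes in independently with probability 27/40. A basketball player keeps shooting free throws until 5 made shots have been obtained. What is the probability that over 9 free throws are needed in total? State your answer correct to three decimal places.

Needing more than 9 free throws ⇔ fewer than 5 successes in the first 9. With X ~ Binomial(9, 0.675), P(Y > 9) = P(X ≤ 4).
  k=0: C(9,0)·0.675^0·0.325^9 = 0.00004
  k=1: C(9,1)·0.675^1·0.325^8 = 0.00076
  k=2: C(9,2)·0.675^2·0.325^7 = 0.00628
  k=3: C(9,3)·0.675^3·0.325^6 = 0.03044
  k=4: C(9,4)·0.675^4·0.325^5 = 0.09484
P(X ≤ 4) = 0.13236

0.132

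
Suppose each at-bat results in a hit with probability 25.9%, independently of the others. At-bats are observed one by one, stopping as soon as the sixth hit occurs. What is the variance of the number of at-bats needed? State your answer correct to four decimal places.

66.2781

Y = total at-bats until the sixth success; negative binomial with r=6, p=0.259.
Var(Y) = r(1−p)/p² = 6·0.741 / 0.259² = 66.278082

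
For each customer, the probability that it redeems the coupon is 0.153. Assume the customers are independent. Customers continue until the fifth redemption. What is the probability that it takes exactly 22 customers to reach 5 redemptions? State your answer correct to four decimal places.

0.0298

Y = trial on which the fifth success occurs; negative binomial, r=5, p=0.153.
P(Y=22) = C(21,4) · p^5 · (1−p)^17
= 5985 · 8.3841e-05 · 0.059432 = 0.029822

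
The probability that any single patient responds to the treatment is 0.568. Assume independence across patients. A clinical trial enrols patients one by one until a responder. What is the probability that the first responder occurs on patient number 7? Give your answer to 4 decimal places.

Geometric (trials to first success), p = 0.568.
P(Y = 7) = (1−p)^6 · p = 0.0064998 · 0.568 = 0.003692

0.0037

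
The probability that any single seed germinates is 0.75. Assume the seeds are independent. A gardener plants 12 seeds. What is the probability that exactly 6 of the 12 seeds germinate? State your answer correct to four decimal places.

0.0401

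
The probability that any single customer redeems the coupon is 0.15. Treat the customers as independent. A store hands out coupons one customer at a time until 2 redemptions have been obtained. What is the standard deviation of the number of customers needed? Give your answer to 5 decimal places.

8.69227

Y = total customers until the second success; negative binomial with r=2, p=0.15.
SD(Y) = √[r(1−p)/p²] = √(75.5555556) = 8.6922699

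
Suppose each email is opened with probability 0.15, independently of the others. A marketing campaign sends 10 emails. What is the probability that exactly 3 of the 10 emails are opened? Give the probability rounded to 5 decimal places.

X ~ Binomial(n=10, p=0.15).
P(X=3) = C(10,3) · p^3 · (1−p)^7
= 120 · 0.003375 · 0.32058 = 0.1298337

0.12983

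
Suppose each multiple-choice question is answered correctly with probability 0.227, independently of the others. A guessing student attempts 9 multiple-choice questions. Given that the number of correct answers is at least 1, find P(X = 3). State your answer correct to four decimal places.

X ~ Binomial(9, 0.227). Want P(X=3 | X≥1) = P(X=3) / P(X≥1).
P(X=3) = C(9,3)·0.227^3·0.773^6 = 0.209621
P(X≥1) = 1 − 0.098541 = 0.901459
Ratio = 0.209621 / 0.901459 = 0.232535

0.2325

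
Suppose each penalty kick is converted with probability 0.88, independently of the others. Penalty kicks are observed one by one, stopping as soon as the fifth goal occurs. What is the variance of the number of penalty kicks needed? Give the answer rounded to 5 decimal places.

0.77479

Y = total penalty kicks until the fifth success; negative binomial with r=5, p=0.88.
Var(Y) = r(1−p)/p² = 5·0.12 / 0.88² = 0.7747934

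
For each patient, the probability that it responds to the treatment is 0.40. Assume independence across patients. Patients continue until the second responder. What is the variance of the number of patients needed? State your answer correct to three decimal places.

7.500

Y = total patients until the second success; negative binomial with r=2, p=0.40.
Var(Y) = r(1−p)/p² = 2·0.60 / 0.40² = 7.50000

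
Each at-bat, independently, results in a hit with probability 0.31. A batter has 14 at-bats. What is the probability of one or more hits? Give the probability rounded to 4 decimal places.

0.9945

P(at least one) = 1 − P(none) = 1 − (1 − 0.31)^14
= 1 − 0.005545 = 0.994455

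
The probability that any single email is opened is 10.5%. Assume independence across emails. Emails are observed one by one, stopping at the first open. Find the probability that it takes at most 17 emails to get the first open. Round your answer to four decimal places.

0.8483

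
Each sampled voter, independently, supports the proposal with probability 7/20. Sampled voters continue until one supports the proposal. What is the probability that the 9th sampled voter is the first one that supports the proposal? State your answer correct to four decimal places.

Geometric (trials to first success), p = 0.35.
P(Y = 9) = (1−p)^8 · p = 0.031864 · 0.35 = 0.011153

0.0112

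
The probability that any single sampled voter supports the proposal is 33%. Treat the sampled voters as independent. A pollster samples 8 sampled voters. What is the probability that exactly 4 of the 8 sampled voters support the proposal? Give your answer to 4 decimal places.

0.1673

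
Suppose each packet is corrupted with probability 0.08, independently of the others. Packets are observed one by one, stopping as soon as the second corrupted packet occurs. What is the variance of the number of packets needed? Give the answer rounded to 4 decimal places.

287.5000

Y = total packets until the second success; negative binomial with r=2, p=0.08.
Var(Y) = r(1−p)/p² = 2·0.92 / 0.08² = 287.500000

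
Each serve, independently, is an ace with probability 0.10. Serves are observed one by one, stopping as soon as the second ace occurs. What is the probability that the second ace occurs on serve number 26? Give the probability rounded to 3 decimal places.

0.020

Y = trial on which the second success occurs; negative binomial, r=2, p=0.10.
P(Y=26) = C(25,1) · p^2 · (1−p)^24
= 25 · 0.01 · 0.079766 = 0.01994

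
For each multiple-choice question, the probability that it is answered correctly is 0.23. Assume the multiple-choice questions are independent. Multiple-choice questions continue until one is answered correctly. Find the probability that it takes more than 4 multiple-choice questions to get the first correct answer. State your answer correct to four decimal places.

Y = number of multiple-choice questions to the first success; geometric, p = 0.23.
P(Y > 4) = P(first 4 all fail) = (1−p)^4 = 0.351530

0.3515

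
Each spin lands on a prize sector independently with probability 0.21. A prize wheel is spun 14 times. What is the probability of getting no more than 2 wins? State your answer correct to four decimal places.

0.4113

X ~ Binomial(14, 0.21); P(X ≤ 2) = Σ C(14,k) p^k (1−p)^(14−k) over k:
  k=0: C(14,0)·0.21^0·0.79^14 = 0.036879
  k=1: C(14,1)·0.21^1·0.79^13 = 0.137246
  k=2: C(14,2)·0.21^2·0.79^12 = 0.237140
Total = 0.411265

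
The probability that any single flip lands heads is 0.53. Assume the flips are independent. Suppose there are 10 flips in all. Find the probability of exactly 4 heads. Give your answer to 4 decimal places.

X ~ Binomial(n=10, p=0.53).
P(X=4) = C(10,4) · p^4 · (1−p)^6
= 210 · 0.078905 · 0.010779 = 0.178612

0.1786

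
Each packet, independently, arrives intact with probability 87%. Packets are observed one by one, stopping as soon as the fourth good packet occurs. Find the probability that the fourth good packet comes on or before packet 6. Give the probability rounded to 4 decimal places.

Finishing within 6 packets ⇔ at least 4 successes in the first 6. With X ~ Binomial(6, 0.87), P(Y ≤ 6) = 1 − P(X ≤ 3).
  k=0: C(6,0)·0.87^0·0.13^6 = 0.000005
  k=1: C(6,1)·0.87^1·0.13^5 = 0.000194
  k=2: C(6,2)·0.87^2·0.13^4 = 0.003243
  k=3: C(6,3)·0.87^3·0.13^3 = 0.028935
1 − 0.032376 = 0.967624

0.9676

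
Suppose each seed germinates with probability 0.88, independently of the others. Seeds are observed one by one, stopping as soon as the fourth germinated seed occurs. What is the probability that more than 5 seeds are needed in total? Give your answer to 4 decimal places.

Needing more than 5 seeds ⇔ fewer than 4 successes in the first 5. With X ~ Binomial(5, 0.88), P(Y > 5) = P(X ≤ 3).
  k=0: C(5,0)·0.88^0·0.12^5 = 0.000025
  k=1: C(5,1)·0.88^1·0.12^4 = 0.000912
  k=2: C(5,2)·0.88^2·0.12^3 = 0.013382
  k=3: C(5,3)·0.88^3·0.12^2 = 0.098132
P(X ≤ 3) = 0.112451

0.1125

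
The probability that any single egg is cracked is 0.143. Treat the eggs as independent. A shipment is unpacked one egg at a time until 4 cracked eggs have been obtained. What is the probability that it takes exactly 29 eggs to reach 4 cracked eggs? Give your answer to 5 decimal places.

Y = trial on which the fourth success occurs; negative binomial, r=4, p=0.143.
P(Y=29) = C(28,3) · p^4 · (1−p)^25
= 3276 · 0.00041816 · 0.021112 = 0.0289207

0.02892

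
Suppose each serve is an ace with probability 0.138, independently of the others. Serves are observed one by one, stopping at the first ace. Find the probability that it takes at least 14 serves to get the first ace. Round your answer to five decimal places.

Y = number of serves to the first success; geometric, p = 0.138.
P(Y > 13) = P(first 13 all fail) = (1−p)^13 = 0.1450756

0.14508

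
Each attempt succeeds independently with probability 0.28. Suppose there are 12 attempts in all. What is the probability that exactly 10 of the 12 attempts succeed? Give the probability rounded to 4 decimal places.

X ~ Binomial(n=12, p=0.28).
P(X=10) = C(12,10) · p^10 · (1−p)^2
= 66 · 2.962e-06 · 0.5184 = 0.000101

0.0001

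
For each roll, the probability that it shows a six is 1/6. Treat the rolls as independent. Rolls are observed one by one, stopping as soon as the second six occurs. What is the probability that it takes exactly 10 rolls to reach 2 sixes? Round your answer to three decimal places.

0.058

Y = trial on which the second success occurs; negative binomial, r=2, p=0.166667.
P(Y=10) = C(9,1) · p^2 · (1−p)^8
= 9 · 0.027778 · 0.23257 = 0.05814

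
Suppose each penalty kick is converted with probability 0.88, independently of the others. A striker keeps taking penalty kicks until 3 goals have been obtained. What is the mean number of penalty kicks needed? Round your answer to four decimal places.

3.4091

Y = total penalty kicks until the third success; negative binomial with r=3, p=0.88.
E[Y] = r / p = 3 / 0.88 = 3.409091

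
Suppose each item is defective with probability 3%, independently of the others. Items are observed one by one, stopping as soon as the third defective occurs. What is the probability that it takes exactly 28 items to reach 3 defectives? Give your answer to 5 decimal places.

Y = trial on which the third success occurs; negative binomial, r=3, p=0.03.
P(Y=28) = C(27,2) · p^3 · (1−p)^25
= 351 · 2.7e-05 · 0.46697 = 0.0044255

0.00443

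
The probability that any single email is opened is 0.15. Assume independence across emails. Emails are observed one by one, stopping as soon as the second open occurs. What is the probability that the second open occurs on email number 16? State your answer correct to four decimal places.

0.0347

Y = trial on which the second success occurs; negative binomial, r=2, p=0.15.
P(Y=16) = C(15,1) · p^2 · (1−p)^14
= 15 · 0.0225 · 0.10277 = 0.034685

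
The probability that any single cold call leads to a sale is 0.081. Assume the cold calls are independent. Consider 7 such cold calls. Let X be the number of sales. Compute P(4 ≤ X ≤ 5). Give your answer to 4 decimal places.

X ~ Binomial(7, 0.081); P(4 ≤ X ≤ 5) = Σ C(7,k) p^k (1−p)^(7−k) over k:
  k=4: C(7,4)·0.081^4·0.919^3 = 0.001169
  k=5: C(7,5)·0.081^5·0.919^2 = 0.000062
Total = 0.001231

0.0012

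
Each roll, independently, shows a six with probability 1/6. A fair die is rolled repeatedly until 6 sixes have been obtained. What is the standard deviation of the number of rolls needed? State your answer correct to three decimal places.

13.416

Y = total rolls until the sixth success; negative binomial with r=6, p=0.166667.
SD(Y) = √[r(1−p)/p²] = √(180.00000) = 13.41641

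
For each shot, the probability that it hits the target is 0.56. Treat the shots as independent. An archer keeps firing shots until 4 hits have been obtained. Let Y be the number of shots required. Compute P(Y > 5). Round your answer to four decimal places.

Needing more than 5 shots ⇔ fewer than 4 successes in the first 5. With X ~ Binomial(5, 0.56), P(Y > 5) = P(X ≤ 3).
  k=0: C(5,0)·0.56^0·0.44^5 = 0.016492
  k=1: C(5,1)·0.56^1·0.44^4 = 0.104947
  k=2: C(5,2)·0.56^2·0.44^3 = 0.267137
  k=3: C(5,3)·0.56^3·0.44^2 = 0.339993
P(X ≤ 3) = 0.728568

0.7286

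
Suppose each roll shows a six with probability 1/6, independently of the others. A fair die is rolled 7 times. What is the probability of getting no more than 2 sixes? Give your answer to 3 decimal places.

X ~ Binomial(7, 0.166667); P(X ≤ 2) = Σ C(7,k) p^k (1−p)^(7−k) over k:
  k=0: C(7,0)·0.166667^0·0.833333^7 = 0.27908
  k=1: C(7,1)·0.166667^1·0.833333^6 = 0.39071
  k=2: C(7,2)·0.166667^2·0.833333^5 = 0.23443
Total = 0.90422

0.904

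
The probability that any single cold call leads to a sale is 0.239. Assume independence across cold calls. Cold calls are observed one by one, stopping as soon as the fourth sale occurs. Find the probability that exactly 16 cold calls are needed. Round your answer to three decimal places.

Y = trial on which the fourth success occurs; negative binomial, r=4, p=0.239.
P(Y=16) = C(15,3) · p^4 · (1−p)^12
= 455 · 0.0032628 · 0.037724 = 0.05600

0.056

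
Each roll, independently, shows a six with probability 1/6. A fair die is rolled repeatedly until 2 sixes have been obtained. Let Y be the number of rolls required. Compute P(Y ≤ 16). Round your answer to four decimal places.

Finishing within 16 rolls ⇔ at least 2 successes in the first 16. With X ~ Binomial(16, 0.166667), P(Y ≤ 16) = 1 − P(X ≤ 1).
  k=0: C(16,0)·0.166667^0·0.833333^16 = 0.054088
  k=1: C(16,1)·0.166667^1·0.833333^15 = 0.173081
1 − 0.227169 = 0.772831

0.7728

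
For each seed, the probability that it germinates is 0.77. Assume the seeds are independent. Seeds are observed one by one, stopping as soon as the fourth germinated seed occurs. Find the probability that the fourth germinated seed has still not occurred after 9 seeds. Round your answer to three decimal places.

0.006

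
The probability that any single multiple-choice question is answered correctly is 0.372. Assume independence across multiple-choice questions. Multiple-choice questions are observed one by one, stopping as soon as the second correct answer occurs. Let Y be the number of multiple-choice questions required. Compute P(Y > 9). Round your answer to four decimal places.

0.0962

Needing more than 9 multiple-choice questions ⇔ fewer than 2 successes in the first 9. With X ~ Binomial(9, 0.372), P(Y > 9) = P(X ≤ 1).
  k=0: C(9,0)·0.372^0·0.628^9 = 0.015193
  k=1: C(9,1)·0.372^1·0.628^8 = 0.080996
P(X ≤ 1) = 0.096189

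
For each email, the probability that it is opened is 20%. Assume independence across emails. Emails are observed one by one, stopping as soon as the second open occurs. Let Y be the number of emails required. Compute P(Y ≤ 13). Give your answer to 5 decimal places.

0.76635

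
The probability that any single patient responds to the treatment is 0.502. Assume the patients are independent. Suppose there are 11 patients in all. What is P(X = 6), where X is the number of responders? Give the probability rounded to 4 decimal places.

0.2265

X ~ Binomial(n=11, p=0.502).
P(X=6) = C(11,6) · p^6 · (1−p)^5
= 462 · 0.016004 · 0.03063 = 0.226470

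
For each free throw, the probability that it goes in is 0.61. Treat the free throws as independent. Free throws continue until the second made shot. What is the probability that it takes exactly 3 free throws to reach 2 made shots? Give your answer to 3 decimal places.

0.290

Y = trial on which the second success occurs; negative binomial, r=2, p=0.61.
P(Y=3) = C(2,1) · p^2 · (1−p)^1
= 2 · 0.3721 · 0.39 = 0.29024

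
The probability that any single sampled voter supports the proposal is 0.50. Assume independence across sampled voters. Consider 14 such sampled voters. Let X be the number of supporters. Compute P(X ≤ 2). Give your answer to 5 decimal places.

0.00647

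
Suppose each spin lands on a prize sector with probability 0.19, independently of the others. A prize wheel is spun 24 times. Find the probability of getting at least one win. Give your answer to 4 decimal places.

0.9936

P(at least one) = 1 − P(none) = 1 − (1 − 0.19)^24
= 1 − 0.006363 = 0.993637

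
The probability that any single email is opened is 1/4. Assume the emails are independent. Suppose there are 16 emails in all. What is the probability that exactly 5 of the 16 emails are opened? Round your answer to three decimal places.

0.180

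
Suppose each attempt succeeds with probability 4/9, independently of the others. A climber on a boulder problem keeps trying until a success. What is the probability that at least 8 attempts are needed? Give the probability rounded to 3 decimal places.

Y = number of attempts to the first success; geometric, p = 0.444444.
P(Y > 7) = P(first 7 all fail) = (1−p)^7 = 0.01633

0.016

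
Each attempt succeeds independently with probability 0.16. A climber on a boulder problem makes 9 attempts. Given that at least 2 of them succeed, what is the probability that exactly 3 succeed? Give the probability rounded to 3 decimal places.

0.278

X ~ Binomial(9, 0.16). Want P(X=3 | X≥2) = P(X=3) / P(X≥2).
P(X=3) = C(9,3)·0.16^3·0.84^6 = 0.12087
P(X≥2) = 1 − 0.20822 − 0.35694 = 0.43484
Ratio = 0.12087 / 0.43484 = 0.27796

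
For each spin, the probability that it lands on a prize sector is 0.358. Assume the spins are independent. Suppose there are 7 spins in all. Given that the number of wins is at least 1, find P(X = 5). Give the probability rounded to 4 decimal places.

X ~ Binomial(7, 0.358). Want P(X=5 | X≥1) = P(X=5) / P(X≥1).
P(X=5) = C(7,5)·0.358^5·0.642^2 = 0.050898
P(X≥1) = 1 − 0.044952 = 0.955048
Ratio = 0.050898 / 0.955048 = 0.053294

0.0533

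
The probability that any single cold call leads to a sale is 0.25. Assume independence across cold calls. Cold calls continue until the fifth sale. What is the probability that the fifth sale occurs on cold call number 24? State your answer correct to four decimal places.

0.0366

Y = trial on which the fifth success occurs; negative binomial, r=5, p=0.25.
P(Y=24) = C(23,4) · p^5 · (1−p)^19
= 8855 · 0.00097656 · 0.0042283 = 0.036564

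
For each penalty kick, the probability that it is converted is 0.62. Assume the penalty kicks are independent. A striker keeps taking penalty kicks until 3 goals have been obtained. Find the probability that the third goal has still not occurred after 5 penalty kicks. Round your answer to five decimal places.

Needing more than 5 penalty kicks ⇔ fewer than 3 successes in the first 5. With X ~ Binomial(5, 0.62), P(Y > 5) = P(X ≤ 2).
  k=0: C(5,0)·0.62^0·0.38^5 = 0.0079235
  k=1: C(5,1)·0.62^1·0.38^4 = 0.0646392
  k=2: C(5,2)·0.62^2·0.38^3 = 0.2109280
P(X ≤ 2) = 0.2834907

0.28349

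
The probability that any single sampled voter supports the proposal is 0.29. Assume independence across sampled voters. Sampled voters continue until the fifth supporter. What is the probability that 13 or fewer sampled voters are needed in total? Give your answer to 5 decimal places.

Finishing within 13 sampled voters ⇔ at least 5 successes in the first 13. With X ~ Binomial(13, 0.29), P(Y ≤ 13) = 1 − P(X ≤ 4).
  k=0: C(13,0)·0.29^0·0.71^13 = 0.0116509
  k=1: C(13,1)·0.29^1·0.71^12 = 0.0618645
  k=2: C(13,2)·0.29^2·0.71^11 = 0.1516116
  k=3: C(13,3)·0.29^3·0.71^10 = 0.2270615
  k=4: C(13,4)·0.29^4·0.71^9 = 0.2318586
1 − 0.6840471 = 0.3159529

0.31595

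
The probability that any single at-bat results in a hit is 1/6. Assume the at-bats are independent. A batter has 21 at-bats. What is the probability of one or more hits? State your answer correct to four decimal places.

0.9783

P(at least one) = 1 − P(none) = 1 − (1 − 0.166667)^21
= 1 − 0.021737 = 0.978263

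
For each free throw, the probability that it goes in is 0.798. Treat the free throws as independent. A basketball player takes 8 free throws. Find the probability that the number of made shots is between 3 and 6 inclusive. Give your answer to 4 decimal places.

0.5012

X ~ Binomial(8, 0.798); P(3 ≤ X ≤ 6) = Σ C(8,k) p^k (1−p)^(8−k) over k:
  k=3: C(8,3)·0.798^3·0.202^5 = 0.009571
  k=4: C(8,4)·0.798^4·0.202^4 = 0.047262
  k=5: C(8,5)·0.798^5·0.202^3 = 0.149368
  k=6: C(8,6)·0.798^6·0.202^2 = 0.295038
Total = 0.501239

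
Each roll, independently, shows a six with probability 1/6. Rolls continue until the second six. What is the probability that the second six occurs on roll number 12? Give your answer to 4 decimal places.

0.0493

Y = trial on which the second success occurs; negative binomial, r=2, p=0.166667.
P(Y=12) = C(11,1) · p^2 · (1−p)^10
= 11 · 0.027778 · 0.16151 = 0.049349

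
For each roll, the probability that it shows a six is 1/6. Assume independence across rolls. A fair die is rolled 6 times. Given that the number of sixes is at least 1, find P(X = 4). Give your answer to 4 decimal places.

X ~ Binomial(6, 0.166667). Want P(X=4 | X≥1) = P(X=4) / P(X≥1).
P(X=4) = C(6,4)·0.166667^4·0.833333^2 = 0.008038
P(X≥1) = 1 − 0.334898 = 0.665102
Ratio = 0.008038 / 0.665102 = 0.012085

0.0121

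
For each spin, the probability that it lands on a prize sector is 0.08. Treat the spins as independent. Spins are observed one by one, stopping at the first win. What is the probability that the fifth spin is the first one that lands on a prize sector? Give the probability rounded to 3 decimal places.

0.057

Geometric (trials to first success), p = 0.08.
P(Y = 5) = (1−p)^4 · p = 0.71639 · 0.08 = 0.05731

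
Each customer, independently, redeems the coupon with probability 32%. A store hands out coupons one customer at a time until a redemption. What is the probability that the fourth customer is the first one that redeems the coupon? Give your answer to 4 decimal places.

0.1006

Geometric (trials to first success), p = 0.32.
P(Y = 4) = (1−p)^3 · p = 0.31443 · 0.32 = 0.100618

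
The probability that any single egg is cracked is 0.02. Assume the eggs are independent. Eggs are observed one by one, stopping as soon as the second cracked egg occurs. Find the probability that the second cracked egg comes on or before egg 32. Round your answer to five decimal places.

Finishing within 32 eggs ⇔ at least 2 successes in the first 32. With X ~ Binomial(32, 0.02), P(Y ≤ 32) = 1 − P(X ≤ 1).
  k=0: C(32,0)·0.02^0·0.98^32 = 0.5238831
  k=1: C(32,1)·0.02^1·0.98^31 = 0.3421278
1 − 0.8660109 = 0.1339891

0.13399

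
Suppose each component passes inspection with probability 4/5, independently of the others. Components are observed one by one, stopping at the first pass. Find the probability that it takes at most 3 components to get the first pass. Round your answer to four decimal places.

0.9920

Y = number of components to the first success; geometric, p = 0.80.
P(Y ≤ 3) = 1 − (1−p)^3 = 1 − 0.008000 = 0.992000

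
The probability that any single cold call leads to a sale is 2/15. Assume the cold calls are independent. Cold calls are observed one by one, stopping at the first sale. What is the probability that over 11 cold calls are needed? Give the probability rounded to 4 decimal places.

0.2072

Y = number of cold calls to the first success; geometric, p = 0.133333.
P(Y > 11) = P(first 11 all fail) = (1−p)^11 = 0.207192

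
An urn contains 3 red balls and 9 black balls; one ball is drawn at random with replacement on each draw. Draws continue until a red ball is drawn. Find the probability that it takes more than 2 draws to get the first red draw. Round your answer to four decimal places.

Y = number of draws to the first success; geometric, p = 0.25.
P(Y > 2) = P(first 2 all fail) = (1−p)^2 = 0.562500

0.5625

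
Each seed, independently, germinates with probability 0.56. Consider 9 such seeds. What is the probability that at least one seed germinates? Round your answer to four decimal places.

P(at least one) = 1 − P(none) = 1 − (1 − 0.56)^9
= 1 − 0.000618 = 0.999382

0.9994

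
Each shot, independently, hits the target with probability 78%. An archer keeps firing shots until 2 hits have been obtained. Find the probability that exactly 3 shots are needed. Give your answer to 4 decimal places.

Y = trial on which the second success occurs; negative binomial, r=2, p=0.78.
P(Y=3) = C(2,1) · p^2 · (1−p)^1
= 2 · 0.6084 · 0.22 = 0.267696

0.2677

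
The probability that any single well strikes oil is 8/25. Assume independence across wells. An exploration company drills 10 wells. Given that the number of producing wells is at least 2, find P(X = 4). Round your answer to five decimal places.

X ~ Binomial(10, 0.32). Want P(X=4 | X≥2) = P(X=4) / P(X≥2).
P(X=4) = C(10,4)·0.32^4·0.68^6 = 0.2177071
P(X≥2) = 1 − 0.0211392 − 0.0994787 = 0.8793821
Ratio = 0.2177071 / 0.8793821 = 0.2475683

0.24757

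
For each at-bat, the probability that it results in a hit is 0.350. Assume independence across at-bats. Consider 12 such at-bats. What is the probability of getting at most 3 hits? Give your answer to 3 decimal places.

0.347

X ~ Binomial(12, 0.35); P(X ≤ 3) = Σ C(12,k) p^k (1−p)^(12−k) over k:
  k=0: C(12,0)·0.35^0·0.65^12 = 0.00569
  k=1: C(12,1)·0.35^1·0.65^11 = 0.03675
  k=2: C(12,2)·0.35^2·0.65^10 = 0.10885
  k=3: C(12,3)·0.35^3·0.65^9 = 0.19537
Total = 0.34665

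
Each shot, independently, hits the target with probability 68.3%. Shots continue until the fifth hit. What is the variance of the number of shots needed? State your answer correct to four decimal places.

3.3977

Y = total shots until the fifth success; negative binomial with r=5, p=0.683.
Var(Y) = r(1−p)/p² = 5·0.317 / 0.683² = 3.397722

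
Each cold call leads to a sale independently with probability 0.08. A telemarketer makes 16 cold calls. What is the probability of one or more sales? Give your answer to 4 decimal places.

0.7366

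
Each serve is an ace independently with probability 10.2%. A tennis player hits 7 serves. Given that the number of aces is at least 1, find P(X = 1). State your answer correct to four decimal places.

0.7077

X ~ Binomial(7, 0.102). Want P(X=1 | X≥1) = P(X=1) / P(X≥1).
P(X=1) = C(7,1)·0.102^1·0.898^6 = 0.374418
P(X≥1) = 1 − 0.470906 = 0.529094
Ratio = 0.374418 / 0.529094 = 0.707658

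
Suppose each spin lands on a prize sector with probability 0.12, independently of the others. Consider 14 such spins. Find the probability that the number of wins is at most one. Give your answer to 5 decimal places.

0.48586

X ~ Binomial(14, 0.12); P(X ≤ 1) = Σ C(14,k) p^k (1−p)^(14−k) over k:
  k=0: C(14,0)·0.12^0·0.88^14 = 0.1670157
  k=1: C(14,1)·0.12^1·0.88^13 = 0.3188482
Total = 0.4858640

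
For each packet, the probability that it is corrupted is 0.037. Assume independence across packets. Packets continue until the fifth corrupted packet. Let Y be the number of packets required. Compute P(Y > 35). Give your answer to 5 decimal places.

0.99108

Needing more than 35 packets ⇔ fewer than 5 successes in the first 35. With X ~ Binomial(35, 0.037), P(Y > 35) = P(X ≤ 4).
  k=0: C(35,0)·0.037^0·0.963^35 = 0.2672514
  k=1: C(35,1)·0.037^1·0.963^34 = 0.3593880
  k=2: C(35,2)·0.037^2·0.963^33 = 0.2347404
  k=3: C(35,3)·0.037^3·0.963^32 = 0.0992101
  k=4: C(35,4)·0.037^4·0.963^31 = 0.0304945
P(X ≤ 4) = 0.9910845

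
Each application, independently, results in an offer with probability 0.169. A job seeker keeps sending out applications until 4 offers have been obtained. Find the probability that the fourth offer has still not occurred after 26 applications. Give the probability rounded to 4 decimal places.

Needing more than 26 applications ⇔ fewer than 4 successes in the first 26. With X ~ Binomial(26, 0.169), P(Y > 26) = P(X ≤ 3).
  k=0: C(26,0)·0.169^0·0.831^26 = 0.008121
  k=1: C(26,1)·0.169^1·0.831^25 = 0.042942
  k=2: C(26,2)·0.169^2·0.831^24 = 0.109164
  k=3: C(26,3)·0.169^3·0.831^23 = 0.177606
P(X ≤ 3) = 0.337834

0.3378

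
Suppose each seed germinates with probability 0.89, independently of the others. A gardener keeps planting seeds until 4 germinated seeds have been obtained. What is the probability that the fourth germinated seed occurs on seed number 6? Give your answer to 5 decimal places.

0.07592

Y = trial on which the fourth success occurs; negative binomial, r=4, p=0.89.
P(Y=6) = C(5,3) · p^4 · (1−p)^2
= 10 · 0.62742 · 0.0121 = 0.0759181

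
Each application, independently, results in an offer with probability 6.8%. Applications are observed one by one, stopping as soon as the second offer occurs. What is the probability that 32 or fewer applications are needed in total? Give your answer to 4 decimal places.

0.6498

Finishing within 32 applications ⇔ at least 2 successes in the first 32. With X ~ Binomial(32, 0.068), P(Y ≤ 32) = 1 − P(X ≤ 1).
  k=0: C(32,0)·0.068^0·0.932^32 = 0.105029
  k=1: C(32,1)·0.068^1·0.932^31 = 0.245218
1 − 0.350247 = 0.649753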